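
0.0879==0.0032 False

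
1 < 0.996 False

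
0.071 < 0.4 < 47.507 True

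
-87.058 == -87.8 False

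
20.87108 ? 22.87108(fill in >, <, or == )<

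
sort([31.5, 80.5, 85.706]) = [31.5, 80.5, 85.706]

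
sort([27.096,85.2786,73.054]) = [27.096,73.054,85.2786]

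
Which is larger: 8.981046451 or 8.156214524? 8.981046451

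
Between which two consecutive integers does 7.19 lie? 7 and 8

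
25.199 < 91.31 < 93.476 True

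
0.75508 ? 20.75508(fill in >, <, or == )<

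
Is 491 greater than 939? No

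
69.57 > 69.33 True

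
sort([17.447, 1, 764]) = [1, 17.447, 764]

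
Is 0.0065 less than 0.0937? Yes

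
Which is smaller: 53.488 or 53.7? 53.488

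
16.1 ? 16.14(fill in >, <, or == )<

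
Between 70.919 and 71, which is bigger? 71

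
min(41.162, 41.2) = 41.162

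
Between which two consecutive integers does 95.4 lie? 95 and 96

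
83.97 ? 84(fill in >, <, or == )<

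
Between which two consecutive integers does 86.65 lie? 86 and 87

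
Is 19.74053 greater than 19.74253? No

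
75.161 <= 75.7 True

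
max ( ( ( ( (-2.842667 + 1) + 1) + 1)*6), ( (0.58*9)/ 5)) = 1.044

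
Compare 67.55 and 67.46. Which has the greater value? 67.55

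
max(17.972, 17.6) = 17.972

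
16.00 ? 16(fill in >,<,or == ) ==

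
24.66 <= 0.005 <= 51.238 False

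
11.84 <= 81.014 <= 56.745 False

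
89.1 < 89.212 True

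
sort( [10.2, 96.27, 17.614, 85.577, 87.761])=[10.2, 17.614, 85.577, 87.761, 96.27]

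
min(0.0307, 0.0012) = 0.0012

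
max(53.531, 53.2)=53.531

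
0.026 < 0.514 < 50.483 True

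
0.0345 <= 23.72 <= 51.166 True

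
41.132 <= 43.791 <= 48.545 True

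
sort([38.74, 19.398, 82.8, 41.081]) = [19.398, 38.74, 41.081, 82.8]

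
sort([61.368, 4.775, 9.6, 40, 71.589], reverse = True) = [71.589, 61.368, 40, 9.6, 4.775]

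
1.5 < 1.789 True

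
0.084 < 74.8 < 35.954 False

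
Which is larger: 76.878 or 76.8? 76.878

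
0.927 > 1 False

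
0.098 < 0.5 True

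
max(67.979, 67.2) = 67.979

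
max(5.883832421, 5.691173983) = 5.883832421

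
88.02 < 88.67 True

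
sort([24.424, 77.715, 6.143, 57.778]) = [6.143, 24.424, 57.778, 77.715]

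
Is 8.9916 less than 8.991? No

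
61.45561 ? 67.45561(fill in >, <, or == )<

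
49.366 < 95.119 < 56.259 False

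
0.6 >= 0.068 True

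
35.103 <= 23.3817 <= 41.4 False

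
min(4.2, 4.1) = 4.1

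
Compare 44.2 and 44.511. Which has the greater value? 44.511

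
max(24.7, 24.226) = 24.7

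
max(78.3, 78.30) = 78.30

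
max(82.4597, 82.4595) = 82.4597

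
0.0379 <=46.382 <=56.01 True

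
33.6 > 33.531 True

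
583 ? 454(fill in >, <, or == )>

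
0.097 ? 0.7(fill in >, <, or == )<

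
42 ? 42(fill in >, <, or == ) ==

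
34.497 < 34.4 False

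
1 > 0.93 True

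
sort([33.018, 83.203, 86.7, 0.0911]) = [0.0911, 33.018, 83.203, 86.7]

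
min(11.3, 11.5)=11.3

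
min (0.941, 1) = 0.941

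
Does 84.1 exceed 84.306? No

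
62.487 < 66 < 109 True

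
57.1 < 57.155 True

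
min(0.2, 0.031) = 0.031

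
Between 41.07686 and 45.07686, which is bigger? 45.07686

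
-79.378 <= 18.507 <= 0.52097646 False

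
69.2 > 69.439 False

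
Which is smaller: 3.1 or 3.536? 3.1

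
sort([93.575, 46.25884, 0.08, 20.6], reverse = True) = [93.575, 46.25884, 20.6, 0.08]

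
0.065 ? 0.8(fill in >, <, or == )<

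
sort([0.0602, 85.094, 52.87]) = [0.0602, 52.87, 85.094]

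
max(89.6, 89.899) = 89.899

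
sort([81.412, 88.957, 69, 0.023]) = [0.023, 69, 81.412, 88.957]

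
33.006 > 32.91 True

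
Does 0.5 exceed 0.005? Yes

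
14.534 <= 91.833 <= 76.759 False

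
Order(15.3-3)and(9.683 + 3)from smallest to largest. (15.3-3), (9.683 + 3)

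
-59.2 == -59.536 False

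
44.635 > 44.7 False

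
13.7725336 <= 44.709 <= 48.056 True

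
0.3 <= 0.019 False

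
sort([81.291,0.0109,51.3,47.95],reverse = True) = [81.291,51.3,47.95,0.0109]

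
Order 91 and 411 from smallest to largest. 91, 411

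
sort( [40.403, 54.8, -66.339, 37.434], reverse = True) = [54.8, 40.403, 37.434, -66.339]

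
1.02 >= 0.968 True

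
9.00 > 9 False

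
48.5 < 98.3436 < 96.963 False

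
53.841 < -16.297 False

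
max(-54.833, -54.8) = -54.8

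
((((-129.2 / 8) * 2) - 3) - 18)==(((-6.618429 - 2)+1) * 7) False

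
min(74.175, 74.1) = 74.1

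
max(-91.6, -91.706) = -91.6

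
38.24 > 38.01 True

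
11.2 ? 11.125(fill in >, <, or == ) >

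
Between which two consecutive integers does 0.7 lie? 0 and 1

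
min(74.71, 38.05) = 38.05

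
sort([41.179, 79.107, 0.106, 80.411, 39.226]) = [0.106, 39.226, 41.179, 79.107, 80.411]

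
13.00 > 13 False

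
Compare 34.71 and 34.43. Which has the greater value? 34.71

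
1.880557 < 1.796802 False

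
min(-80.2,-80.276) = -80.276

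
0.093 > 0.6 False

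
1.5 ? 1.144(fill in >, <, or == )>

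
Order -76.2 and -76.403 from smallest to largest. -76.403,-76.2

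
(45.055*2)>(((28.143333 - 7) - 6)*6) False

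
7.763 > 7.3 True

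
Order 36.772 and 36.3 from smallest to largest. 36.3, 36.772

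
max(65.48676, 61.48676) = 65.48676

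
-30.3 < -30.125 True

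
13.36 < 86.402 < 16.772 False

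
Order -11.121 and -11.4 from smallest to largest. -11.4, -11.121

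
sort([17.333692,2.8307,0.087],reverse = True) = [17.333692,2.8307,0.087]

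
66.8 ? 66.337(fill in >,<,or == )>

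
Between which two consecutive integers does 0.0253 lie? 0 and 1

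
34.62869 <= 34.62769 False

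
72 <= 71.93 False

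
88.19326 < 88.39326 True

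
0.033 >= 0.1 False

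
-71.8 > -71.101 False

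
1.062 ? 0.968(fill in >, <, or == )>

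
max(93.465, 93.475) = 93.475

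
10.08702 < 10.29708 True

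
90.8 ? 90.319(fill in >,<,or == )>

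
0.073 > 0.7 False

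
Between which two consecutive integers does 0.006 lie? 0 and 1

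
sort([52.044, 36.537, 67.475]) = [36.537, 52.044, 67.475]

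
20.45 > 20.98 False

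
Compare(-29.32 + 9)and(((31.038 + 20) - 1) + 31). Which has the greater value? (((31.038 + 20) - 1) + 31)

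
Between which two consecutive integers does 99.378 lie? 99 and 100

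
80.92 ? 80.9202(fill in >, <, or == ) <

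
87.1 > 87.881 False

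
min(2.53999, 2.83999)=2.53999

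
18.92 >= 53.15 False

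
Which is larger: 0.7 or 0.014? 0.7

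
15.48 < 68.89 True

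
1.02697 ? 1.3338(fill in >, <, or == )<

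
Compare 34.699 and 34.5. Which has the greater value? 34.699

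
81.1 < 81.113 True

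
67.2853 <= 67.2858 True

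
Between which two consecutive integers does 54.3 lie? 54 and 55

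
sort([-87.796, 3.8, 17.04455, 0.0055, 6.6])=[-87.796, 0.0055, 3.8, 6.6, 17.04455]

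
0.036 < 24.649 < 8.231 False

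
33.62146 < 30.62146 False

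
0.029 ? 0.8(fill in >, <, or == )<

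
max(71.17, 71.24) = 71.24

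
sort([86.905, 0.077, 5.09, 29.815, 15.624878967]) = [0.077, 5.09, 15.624878967, 29.815, 86.905]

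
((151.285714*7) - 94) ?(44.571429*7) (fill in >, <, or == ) >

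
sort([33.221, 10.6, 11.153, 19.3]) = [10.6, 11.153, 19.3, 33.221]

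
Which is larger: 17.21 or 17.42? 17.42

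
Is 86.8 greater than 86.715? Yes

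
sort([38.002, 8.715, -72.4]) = [-72.4, 8.715, 38.002]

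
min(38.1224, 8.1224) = 8.1224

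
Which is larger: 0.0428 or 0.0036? 0.0428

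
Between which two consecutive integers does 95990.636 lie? 95990 and 95991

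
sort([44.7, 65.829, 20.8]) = [20.8, 44.7, 65.829]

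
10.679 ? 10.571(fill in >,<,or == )>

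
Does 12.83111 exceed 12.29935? Yes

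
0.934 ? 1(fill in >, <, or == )<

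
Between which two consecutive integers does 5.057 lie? 5 and 6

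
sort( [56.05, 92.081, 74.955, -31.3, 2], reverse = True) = [92.081, 74.955, 56.05, 2, -31.3]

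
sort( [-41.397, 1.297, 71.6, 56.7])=[-41.397, 1.297, 56.7, 71.6]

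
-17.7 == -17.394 False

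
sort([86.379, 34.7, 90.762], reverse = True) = [90.762, 86.379, 34.7]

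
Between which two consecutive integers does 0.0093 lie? 0 and 1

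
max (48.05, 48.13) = 48.13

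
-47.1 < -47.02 True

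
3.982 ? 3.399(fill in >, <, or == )>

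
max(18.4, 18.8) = 18.8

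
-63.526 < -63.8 False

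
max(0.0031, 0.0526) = 0.0526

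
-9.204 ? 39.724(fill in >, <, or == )<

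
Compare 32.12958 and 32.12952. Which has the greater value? 32.12958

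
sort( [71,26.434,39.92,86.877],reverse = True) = [86.877,71,39.92,26.434]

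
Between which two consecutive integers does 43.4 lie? 43 and 44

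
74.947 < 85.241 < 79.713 False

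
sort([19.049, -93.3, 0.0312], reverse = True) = [19.049, 0.0312, -93.3]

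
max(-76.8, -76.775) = -76.775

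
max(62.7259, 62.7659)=62.7659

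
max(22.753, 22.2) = 22.753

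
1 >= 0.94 True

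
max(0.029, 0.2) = 0.2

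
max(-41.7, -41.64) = -41.64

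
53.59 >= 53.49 True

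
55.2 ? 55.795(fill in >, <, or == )<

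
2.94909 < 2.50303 False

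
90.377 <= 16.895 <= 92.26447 False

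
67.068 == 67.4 False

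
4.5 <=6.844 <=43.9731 True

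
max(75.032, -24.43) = 75.032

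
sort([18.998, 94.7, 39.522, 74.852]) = [18.998, 39.522, 74.852, 94.7]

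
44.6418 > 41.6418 True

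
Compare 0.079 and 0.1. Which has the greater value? 0.1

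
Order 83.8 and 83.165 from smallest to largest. 83.165,83.8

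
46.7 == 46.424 False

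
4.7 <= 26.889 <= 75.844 True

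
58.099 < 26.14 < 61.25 False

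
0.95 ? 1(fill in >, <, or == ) <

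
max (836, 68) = 836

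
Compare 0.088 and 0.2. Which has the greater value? 0.2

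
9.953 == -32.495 False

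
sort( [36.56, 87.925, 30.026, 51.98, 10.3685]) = [10.3685, 30.026, 36.56, 51.98, 87.925]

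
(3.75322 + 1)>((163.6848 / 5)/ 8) True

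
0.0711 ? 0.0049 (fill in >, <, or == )>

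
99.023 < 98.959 False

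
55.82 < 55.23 False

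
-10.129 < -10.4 False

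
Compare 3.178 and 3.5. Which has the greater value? 3.5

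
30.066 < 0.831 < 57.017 False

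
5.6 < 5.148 False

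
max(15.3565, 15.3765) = 15.3765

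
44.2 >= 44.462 False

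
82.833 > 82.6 True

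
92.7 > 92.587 True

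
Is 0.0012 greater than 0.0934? No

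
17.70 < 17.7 False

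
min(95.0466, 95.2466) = 95.0466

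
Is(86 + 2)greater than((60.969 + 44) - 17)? Yes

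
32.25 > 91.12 False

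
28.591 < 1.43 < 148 False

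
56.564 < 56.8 True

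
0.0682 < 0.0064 False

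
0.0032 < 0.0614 True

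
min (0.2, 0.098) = 0.098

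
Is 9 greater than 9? No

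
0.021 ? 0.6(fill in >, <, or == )<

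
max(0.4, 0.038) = 0.4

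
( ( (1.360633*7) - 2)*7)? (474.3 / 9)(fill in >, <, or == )<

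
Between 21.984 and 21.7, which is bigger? 21.984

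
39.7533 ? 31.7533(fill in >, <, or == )>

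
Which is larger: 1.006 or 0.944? 1.006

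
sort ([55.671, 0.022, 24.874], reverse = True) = [55.671, 24.874, 0.022]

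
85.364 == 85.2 False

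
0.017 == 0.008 False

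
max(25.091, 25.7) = 25.7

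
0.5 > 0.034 True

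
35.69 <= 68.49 True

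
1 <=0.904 False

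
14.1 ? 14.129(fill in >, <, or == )<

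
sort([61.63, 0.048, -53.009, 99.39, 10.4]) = [-53.009, 0.048, 10.4, 61.63, 99.39]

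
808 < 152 False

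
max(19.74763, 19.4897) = 19.74763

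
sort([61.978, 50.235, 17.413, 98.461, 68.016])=[17.413, 50.235, 61.978, 68.016, 98.461]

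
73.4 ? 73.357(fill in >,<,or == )>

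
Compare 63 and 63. They are equal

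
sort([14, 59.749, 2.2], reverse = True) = [59.749, 14, 2.2]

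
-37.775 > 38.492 False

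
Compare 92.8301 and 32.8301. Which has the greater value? 92.8301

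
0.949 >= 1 False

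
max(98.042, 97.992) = 98.042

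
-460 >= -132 False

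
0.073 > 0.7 False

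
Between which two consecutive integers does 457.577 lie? 457 and 458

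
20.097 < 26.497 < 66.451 True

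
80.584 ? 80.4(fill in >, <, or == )>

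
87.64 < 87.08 False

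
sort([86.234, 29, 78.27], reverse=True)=[86.234, 78.27, 29]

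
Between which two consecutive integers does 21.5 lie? 21 and 22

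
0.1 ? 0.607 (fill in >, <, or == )<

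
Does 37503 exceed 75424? No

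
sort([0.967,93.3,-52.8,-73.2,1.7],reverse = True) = [93.3,1.7,0.967,-52.8,-73.2]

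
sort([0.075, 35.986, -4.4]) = [-4.4, 0.075, 35.986]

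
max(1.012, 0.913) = 1.012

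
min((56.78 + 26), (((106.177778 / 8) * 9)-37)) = 82.45000025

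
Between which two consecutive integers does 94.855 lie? 94 and 95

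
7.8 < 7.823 True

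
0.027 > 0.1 False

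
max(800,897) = 897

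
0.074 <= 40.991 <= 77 True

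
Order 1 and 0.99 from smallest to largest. 0.99, 1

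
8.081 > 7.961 True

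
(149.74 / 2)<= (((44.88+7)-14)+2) False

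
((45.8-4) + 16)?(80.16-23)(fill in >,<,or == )>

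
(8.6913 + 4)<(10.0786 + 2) False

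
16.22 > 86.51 False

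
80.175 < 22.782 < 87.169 False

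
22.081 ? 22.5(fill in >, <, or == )<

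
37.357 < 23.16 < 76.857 False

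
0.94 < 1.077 True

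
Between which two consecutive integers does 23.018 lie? 23 and 24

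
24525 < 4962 False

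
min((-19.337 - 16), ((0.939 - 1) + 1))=-35.337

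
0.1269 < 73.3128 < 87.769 True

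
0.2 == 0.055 False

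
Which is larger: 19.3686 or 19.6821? 19.6821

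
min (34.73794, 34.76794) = 34.73794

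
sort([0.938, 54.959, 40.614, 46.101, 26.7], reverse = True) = [54.959, 46.101, 40.614, 26.7, 0.938]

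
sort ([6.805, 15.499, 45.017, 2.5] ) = [2.5, 6.805, 15.499, 45.017]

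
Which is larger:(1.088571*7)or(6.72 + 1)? (6.72 + 1)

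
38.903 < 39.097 True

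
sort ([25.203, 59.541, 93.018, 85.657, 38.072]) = [25.203, 38.072, 59.541, 85.657, 93.018]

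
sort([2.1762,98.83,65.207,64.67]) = [2.1762,64.67,65.207,98.83]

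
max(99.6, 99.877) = 99.877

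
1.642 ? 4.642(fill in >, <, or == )<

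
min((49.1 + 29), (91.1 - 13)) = 78.1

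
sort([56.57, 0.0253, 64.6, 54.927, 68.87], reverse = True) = [68.87, 64.6, 56.57, 54.927, 0.0253]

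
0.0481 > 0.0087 True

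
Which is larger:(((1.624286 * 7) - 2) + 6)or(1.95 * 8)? (1.95 * 8)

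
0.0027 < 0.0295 True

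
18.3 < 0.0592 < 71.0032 False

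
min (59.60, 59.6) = 59.60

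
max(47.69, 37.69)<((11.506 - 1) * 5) True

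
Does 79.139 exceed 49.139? Yes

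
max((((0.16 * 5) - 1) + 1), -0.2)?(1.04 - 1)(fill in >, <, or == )>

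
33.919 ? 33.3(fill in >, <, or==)>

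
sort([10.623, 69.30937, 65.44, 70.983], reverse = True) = [70.983, 69.30937, 65.44, 10.623]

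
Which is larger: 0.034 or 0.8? 0.8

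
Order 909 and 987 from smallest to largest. 909, 987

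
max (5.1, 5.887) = 5.887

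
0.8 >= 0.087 True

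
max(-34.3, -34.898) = -34.3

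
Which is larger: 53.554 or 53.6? 53.6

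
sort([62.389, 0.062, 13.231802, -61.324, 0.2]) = [-61.324, 0.062, 0.2, 13.231802, 62.389]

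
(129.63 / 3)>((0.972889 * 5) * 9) False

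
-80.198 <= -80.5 False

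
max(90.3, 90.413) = 90.413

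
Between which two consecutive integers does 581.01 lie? 581 and 582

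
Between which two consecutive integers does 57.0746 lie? 57 and 58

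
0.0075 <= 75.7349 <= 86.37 True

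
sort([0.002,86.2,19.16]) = [0.002,19.16,86.2]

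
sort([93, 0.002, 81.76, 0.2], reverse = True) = [93, 81.76, 0.2, 0.002]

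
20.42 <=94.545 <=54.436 False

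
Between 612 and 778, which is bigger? 778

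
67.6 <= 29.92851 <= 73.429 False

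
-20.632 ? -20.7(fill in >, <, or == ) >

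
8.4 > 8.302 True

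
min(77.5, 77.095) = 77.095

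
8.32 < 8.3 False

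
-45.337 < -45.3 True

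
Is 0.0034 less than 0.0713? Yes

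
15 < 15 False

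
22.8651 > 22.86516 False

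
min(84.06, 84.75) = 84.06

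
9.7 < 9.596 False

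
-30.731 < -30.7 True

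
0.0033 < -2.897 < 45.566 False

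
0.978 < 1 True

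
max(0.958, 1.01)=1.01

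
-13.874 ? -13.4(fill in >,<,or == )<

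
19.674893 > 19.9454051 False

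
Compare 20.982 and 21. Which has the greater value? 21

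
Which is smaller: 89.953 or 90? 89.953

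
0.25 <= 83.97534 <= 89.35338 True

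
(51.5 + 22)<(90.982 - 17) True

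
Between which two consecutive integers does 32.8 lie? 32 and 33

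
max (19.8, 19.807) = 19.807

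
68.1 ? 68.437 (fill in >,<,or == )<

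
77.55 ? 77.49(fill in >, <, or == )>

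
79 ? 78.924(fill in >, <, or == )>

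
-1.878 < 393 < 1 False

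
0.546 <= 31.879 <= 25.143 False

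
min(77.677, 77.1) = 77.1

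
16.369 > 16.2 True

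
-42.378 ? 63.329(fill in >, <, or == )<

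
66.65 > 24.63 True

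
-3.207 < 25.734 True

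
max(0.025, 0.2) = 0.2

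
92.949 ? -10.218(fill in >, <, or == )>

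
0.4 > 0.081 True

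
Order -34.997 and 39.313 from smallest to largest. -34.997, 39.313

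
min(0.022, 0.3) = 0.022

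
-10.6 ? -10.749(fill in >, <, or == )>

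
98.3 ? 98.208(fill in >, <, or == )>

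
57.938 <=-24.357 False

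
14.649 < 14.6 False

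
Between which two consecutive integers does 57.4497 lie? 57 and 58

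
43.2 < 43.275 True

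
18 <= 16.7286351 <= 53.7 False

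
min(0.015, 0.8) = 0.015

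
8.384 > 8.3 True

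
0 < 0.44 True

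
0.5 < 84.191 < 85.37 True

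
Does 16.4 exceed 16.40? No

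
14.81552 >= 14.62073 True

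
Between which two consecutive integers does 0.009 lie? 0 and 1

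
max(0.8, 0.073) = 0.8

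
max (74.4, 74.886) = 74.886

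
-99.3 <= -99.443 False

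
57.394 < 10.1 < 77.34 False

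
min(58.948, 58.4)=58.4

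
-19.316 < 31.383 True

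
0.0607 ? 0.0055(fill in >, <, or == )>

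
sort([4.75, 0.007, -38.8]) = [-38.8, 0.007, 4.75]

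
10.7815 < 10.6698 False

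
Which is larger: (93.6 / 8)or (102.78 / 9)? (93.6 / 8)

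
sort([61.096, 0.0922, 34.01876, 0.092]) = [0.092, 0.0922, 34.01876, 61.096]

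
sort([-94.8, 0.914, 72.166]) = [-94.8, 0.914, 72.166]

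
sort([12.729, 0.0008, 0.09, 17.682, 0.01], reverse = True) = [17.682, 12.729, 0.09, 0.01, 0.0008]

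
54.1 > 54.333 False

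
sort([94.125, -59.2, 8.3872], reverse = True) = [94.125, 8.3872, -59.2]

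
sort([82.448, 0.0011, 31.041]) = [0.0011, 31.041, 82.448]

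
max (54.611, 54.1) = 54.611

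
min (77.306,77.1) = 77.1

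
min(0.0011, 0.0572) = 0.0011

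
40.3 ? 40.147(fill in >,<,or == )>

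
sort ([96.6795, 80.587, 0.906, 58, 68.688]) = [0.906, 58, 68.688, 80.587, 96.6795]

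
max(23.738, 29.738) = 29.738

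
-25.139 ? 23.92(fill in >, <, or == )<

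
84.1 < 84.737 True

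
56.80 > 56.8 False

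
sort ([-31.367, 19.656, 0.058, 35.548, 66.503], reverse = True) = [66.503, 35.548, 19.656, 0.058, -31.367]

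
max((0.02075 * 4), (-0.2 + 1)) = 0.8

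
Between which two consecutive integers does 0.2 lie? 0 and 1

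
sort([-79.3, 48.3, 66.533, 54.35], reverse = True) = [66.533, 54.35, 48.3, -79.3]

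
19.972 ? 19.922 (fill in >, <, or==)>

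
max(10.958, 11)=11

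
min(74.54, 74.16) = 74.16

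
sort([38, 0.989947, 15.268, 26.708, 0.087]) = [0.087, 0.989947, 15.268, 26.708, 38]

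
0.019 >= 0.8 False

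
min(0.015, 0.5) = 0.015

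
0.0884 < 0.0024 False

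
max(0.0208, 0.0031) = 0.0208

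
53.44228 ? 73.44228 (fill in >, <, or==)<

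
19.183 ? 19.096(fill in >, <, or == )>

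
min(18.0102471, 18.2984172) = 18.0102471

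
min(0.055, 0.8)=0.055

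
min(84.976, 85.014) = 84.976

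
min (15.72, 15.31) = 15.31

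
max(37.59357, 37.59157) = 37.59357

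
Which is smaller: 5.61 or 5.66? 5.61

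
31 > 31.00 False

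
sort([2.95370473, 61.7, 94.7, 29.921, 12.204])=[2.95370473, 12.204, 29.921, 61.7, 94.7]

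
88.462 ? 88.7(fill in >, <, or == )<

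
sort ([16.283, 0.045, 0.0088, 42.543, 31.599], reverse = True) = [42.543, 31.599, 16.283, 0.045, 0.0088]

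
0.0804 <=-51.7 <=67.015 False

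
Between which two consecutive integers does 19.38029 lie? 19 and 20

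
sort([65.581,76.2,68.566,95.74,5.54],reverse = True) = [95.74,76.2,68.566,65.581,5.54]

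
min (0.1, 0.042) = 0.042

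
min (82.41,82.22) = 82.22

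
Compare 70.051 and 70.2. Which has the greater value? 70.2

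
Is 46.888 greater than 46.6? Yes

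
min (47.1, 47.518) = 47.1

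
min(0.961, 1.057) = 0.961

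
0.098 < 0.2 True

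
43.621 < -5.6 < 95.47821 False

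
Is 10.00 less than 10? No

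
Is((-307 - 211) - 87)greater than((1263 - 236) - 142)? No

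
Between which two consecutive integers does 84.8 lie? 84 and 85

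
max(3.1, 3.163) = 3.163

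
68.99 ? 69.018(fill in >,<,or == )<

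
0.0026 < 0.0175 True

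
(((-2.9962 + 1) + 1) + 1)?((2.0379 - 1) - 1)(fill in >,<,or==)<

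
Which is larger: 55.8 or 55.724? 55.8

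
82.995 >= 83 False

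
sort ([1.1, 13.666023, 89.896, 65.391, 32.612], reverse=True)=[89.896, 65.391, 32.612, 13.666023, 1.1]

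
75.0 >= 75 True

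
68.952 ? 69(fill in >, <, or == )<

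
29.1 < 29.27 True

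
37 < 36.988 False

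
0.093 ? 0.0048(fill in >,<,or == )>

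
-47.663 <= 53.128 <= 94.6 True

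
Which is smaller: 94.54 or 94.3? 94.3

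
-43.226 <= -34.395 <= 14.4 True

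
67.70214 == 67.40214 False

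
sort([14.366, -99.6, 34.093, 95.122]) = [-99.6, 14.366, 34.093, 95.122]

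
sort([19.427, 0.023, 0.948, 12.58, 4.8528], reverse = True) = [19.427, 12.58, 4.8528, 0.948, 0.023]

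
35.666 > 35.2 True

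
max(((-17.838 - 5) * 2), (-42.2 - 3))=-45.2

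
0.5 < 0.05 False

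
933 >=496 True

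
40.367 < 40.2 False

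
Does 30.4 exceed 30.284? Yes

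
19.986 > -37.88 True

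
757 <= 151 False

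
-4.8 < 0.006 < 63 True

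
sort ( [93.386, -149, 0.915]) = [-149, 0.915, 93.386]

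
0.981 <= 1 True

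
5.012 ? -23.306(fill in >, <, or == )>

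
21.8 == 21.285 False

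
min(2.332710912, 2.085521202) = 2.085521202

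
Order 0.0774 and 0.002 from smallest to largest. 0.002, 0.0774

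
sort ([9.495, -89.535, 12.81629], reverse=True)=[12.81629, 9.495, -89.535]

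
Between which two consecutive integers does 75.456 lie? 75 and 76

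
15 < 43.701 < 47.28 True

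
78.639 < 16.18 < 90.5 False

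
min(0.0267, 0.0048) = 0.0048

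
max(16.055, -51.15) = 16.055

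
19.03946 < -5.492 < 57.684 False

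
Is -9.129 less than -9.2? No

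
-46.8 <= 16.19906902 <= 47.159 True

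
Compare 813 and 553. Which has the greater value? 813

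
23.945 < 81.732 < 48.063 False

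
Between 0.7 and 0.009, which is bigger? 0.7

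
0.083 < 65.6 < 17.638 False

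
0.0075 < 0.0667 True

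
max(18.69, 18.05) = 18.69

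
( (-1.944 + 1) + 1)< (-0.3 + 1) True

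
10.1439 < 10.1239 False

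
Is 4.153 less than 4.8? Yes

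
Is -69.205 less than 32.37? Yes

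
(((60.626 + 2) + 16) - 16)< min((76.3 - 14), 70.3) False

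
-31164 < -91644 False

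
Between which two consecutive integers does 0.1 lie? 0 and 1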